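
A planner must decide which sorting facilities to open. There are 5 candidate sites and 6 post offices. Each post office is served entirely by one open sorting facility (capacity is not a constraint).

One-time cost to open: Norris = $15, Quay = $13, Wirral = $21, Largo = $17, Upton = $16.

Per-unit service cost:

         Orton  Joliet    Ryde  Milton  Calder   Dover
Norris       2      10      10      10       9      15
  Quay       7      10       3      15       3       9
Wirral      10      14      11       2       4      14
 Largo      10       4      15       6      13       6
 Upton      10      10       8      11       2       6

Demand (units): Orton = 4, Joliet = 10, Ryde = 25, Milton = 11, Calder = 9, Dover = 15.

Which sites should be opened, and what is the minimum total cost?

Open Norris, Quay, Wirral and Largo; minimum total cost 328.

For any fixed open set, each post office goes to its cheapest open site; total = fixed + service.
{Norris, Quay, Wirral, Largo}: Orton→Norris 2·4=8, Joliet→Largo 4·10=40, Ryde→Quay 3·25=75, Milton→Wirral 2·11=22, Calder→Quay 3·9=27, Dover→Largo 6·15=90. Service 262; fixed 66; total 328.
{Quay, Wirral, Largo}: service 282 + fixed 51 = 333
{Norris, Quay, Wirral, Largo, Upton}: service 253 + fixed 82 = 335
{Quay}: Orton→Quay 7·4=28, Joliet→Quay 10·10=100, Ryde→Quay 3·25=75, Milton→Quay 15·11=165, Calder→Quay 3·9=27, Dover→Quay 9·15=135. Service 530; fixed 13; total 543.
No other subset beats 328.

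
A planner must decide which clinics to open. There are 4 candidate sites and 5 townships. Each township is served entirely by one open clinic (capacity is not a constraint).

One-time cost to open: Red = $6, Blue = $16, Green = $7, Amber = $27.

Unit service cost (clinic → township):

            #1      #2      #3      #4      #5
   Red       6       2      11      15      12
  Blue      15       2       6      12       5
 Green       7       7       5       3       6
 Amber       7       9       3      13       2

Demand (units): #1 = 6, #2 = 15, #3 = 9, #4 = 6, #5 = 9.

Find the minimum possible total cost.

Minimum total cost: 169

For any fixed open set, each township goes to its cheapest open site; total = fixed + service.
{Red, Green, Amber}: #1→Red 6·6=36, #2→Red 2·15=30, #3→Amber 3·9=27, #4→Green 3·6=18, #5→Amber 2·9=18. Service 129; fixed 40; total 169.
{Red, Blue, Green, Amber}: service 129 + fixed 56 = 185
{Blue, Green, Amber}: #1→Green 7·6=42, #2→Blue 2·15=30, #3→Amber 3·9=27, #4→Green 3·6=18, #5→Amber 2·9=18. Service 135; fixed 50; total 185.
{Red}: service 363 + fixed 6 = 369
No other subset beats 169.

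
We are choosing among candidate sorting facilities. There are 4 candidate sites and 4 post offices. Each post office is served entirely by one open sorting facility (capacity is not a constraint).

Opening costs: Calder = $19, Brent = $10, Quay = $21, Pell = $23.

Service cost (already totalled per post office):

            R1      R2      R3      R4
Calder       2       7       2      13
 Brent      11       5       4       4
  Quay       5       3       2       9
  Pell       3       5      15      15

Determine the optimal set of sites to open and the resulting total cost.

Open Brent only; minimum total cost 34.

For any fixed open set, each post office goes to its cheapest open site; total = fixed + service.
{Brent}: R1→Brent 11, R2→Brent 5, R3→Brent 4, R4→Brent 4. Service 24; fixed 10; total 34.
{Quay}: R1→Quay 5, R2→Quay 3, R3→Quay 2, R4→Quay 9. Service 19; fixed 21; total 40.
{Calder, Brent}: service 13 + fixed 29 = 42
{Calder, Brent, Quay, Pell}: R1→Calder 2, R2→Quay 3, R3→Calder 2, R4→Brent 4. Service 11; fixed 73; total 84.
No other subset beats 34.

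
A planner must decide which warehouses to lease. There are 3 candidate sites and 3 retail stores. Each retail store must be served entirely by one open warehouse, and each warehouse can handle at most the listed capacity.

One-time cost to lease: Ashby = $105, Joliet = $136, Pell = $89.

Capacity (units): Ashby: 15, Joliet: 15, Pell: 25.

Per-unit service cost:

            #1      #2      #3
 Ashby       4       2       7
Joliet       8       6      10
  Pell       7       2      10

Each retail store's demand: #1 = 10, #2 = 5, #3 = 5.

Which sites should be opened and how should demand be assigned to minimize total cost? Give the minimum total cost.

Open {Pell}: #1→Pell 7·10=70, #2→Pell 2·5=10, #3→Pell 10·5=50.
Loads: Pell carries 20/25. Service 130; fixed 89; total 219.
Next best feasible plan costs 279.

Minimum total cost: 219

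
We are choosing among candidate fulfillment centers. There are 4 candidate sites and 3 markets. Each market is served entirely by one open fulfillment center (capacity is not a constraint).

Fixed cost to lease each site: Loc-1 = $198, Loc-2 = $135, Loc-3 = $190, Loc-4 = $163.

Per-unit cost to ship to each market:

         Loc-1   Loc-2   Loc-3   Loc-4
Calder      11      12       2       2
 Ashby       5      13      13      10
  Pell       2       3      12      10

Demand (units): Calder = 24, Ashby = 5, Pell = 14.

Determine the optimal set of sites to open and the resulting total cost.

For any fixed open set, each market goes to its cheapest open site; total = fixed + service.
{Loc-4}: Calder→Loc-4 2·24=48, Ashby→Loc-4 10·5=50, Pell→Loc-4 10·14=140. Service 238; fixed 163; total 401.
{Loc-2, Loc-4}: service 140 + fixed 298 = 438
{Loc-1, Loc-4}: service 101 + fixed 361 = 462
{Loc-1, Loc-2, Loc-3, Loc-4}: Calder→Loc-3 2·24=48, Ashby→Loc-1 5·5=25, Pell→Loc-1 2·14=28. Service 101; fixed 686; total 787.
No other subset beats 401.

Open Loc-4 only; minimum total cost 401.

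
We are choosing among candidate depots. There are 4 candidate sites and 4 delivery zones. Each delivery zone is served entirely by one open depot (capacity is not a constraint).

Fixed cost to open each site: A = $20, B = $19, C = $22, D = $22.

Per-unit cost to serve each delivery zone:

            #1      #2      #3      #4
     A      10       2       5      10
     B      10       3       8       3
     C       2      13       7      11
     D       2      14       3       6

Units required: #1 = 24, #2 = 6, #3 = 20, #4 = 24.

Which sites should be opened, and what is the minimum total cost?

For any fixed open set, each delivery zone goes to its cheapest open site; total = fixed + service.
{B, D}: #1→D 2·24=48, #2→B 3·6=18, #3→D 3·20=60, #4→B 3·24=72. Service 198; fixed 41; total 239.
{A, B, D}: #1→D 2·24=48, #2→A 2·6=12, #3→D 3·20=60, #4→B 3·24=72. Service 192; fixed 61; total 253.
{B, C, D}: service 198 + fixed 63 = 261
{A, B, C, D}: #1→C 2·24=48, #2→A 2·6=12, #3→D 3·20=60, #4→B 3·24=72. Service 192; fixed 83; total 275.
No other subset beats 239.

Open B and D; minimum total cost 239.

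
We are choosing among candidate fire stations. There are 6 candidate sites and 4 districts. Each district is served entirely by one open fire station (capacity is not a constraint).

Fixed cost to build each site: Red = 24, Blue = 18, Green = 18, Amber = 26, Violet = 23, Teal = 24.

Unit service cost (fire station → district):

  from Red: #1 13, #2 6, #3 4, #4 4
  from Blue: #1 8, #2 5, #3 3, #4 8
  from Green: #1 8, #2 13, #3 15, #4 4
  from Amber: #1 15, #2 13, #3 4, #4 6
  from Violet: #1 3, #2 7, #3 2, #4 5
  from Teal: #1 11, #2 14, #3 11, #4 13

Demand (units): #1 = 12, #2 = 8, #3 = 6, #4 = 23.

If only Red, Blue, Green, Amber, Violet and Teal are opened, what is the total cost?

Each district is assigned to its cheapest site among the open ones.
{Red, Blue, Green, Amber, Violet, Teal}: #1→Violet 3·12=36, #2→Blue 5·8=40, #3→Violet 2·6=12, #4→Red 4·23=92. Service 180; fixed 133; total 313.

Total cost: 313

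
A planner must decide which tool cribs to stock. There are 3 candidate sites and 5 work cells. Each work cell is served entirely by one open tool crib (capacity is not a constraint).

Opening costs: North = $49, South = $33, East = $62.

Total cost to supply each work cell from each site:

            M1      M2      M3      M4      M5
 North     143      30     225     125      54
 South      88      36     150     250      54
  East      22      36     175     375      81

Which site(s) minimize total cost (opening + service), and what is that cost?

For any fixed open set, each work cell goes to its cheapest open site; total = fixed + service.
{North, East}: M1→East 22, M2→North 30, M3→East 175, M4→North 125, M5→North 54. Service 406; fixed 111; total 517.
{North, South, East}: M1→East 22, M2→North 30, M3→South 150, M4→North 125, M5→North 54. Service 381; fixed 144; total 525.
{North, South}: M1→South 88, M2→North 30, M3→South 150, M4→North 125, M5→North 54. Service 447; fixed 82; total 529.
{South}: service 578 + fixed 33 = 611
(All 7 nonempty subsets were checked; North and East is lowest.)

Open North and East; minimum total cost 517.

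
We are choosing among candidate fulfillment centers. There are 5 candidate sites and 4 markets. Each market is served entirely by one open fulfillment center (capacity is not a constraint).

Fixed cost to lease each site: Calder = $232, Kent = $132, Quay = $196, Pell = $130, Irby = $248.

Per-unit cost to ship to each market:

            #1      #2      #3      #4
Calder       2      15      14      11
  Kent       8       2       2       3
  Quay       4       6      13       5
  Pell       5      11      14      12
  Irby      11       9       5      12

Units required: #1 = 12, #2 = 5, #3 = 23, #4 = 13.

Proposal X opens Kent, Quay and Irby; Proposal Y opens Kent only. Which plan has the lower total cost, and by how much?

Proposal X: {Kent, Quay, Irby}: #1→Quay 4·12=48, #2→Kent 2·5=10, #3→Kent 2·23=46, #4→Kent 3·13=39. Service 143; fixed 576; total 719.
Proposal Y: {Kent}: #1→Kent 8·12=96, #2→Kent 2·5=10, #3→Kent 2·23=46, #4→Kent 3·13=39. Service 191; fixed 132; total 323.
Difference: |719 − 323| = 396.

Proposal Y is cheaper by 396.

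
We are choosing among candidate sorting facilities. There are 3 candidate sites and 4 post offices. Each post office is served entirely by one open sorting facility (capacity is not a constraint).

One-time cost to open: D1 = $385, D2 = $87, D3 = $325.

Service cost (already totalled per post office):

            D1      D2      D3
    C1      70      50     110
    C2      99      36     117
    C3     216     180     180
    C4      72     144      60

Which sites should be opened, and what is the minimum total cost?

For any fixed open set, each post office goes to its cheapest open site; total = fixed + service.
{D2}: C1→D2 50, C2→D2 36, C3→D2 180, C4→D2 144. Service 410; fixed 87; total 497.
{D2, D3}: C1→D2 50, C2→D2 36, C3→D2 180, C4→D3 60. Service 326; fixed 412; total 738.
{D3}: service 467 + fixed 325 = 792
{D1, D2, D3}: C1→D2 50, C2→D2 36, C3→D2 180, C4→D3 60. Service 326; fixed 797; total 1123.
No other subset beats 497.

Open D2 only; minimum total cost 497.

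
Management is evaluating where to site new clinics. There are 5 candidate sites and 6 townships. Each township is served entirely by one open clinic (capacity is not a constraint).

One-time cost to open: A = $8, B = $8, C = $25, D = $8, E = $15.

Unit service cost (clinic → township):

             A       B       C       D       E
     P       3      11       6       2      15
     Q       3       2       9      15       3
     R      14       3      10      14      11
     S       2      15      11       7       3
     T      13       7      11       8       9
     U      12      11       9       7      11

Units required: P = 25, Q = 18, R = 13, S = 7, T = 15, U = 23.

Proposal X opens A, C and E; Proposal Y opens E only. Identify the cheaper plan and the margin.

Proposal X: {A, C, E}: P→A 3·25=75, Q→A 3·18=54, R→C 10·13=130, S→A 2·7=14, T→E 9·15=135, U→C 9·23=207. Service 615; fixed 48; total 663.
Proposal Y: {E}: P→E 15·25=375, Q→E 3·18=54, R→E 11·13=143, S→E 3·7=21, T→E 9·15=135, U→E 11·23=253. Service 981; fixed 15; total 996.
Difference: |663 − 996| = 333.

Proposal X is cheaper by 333.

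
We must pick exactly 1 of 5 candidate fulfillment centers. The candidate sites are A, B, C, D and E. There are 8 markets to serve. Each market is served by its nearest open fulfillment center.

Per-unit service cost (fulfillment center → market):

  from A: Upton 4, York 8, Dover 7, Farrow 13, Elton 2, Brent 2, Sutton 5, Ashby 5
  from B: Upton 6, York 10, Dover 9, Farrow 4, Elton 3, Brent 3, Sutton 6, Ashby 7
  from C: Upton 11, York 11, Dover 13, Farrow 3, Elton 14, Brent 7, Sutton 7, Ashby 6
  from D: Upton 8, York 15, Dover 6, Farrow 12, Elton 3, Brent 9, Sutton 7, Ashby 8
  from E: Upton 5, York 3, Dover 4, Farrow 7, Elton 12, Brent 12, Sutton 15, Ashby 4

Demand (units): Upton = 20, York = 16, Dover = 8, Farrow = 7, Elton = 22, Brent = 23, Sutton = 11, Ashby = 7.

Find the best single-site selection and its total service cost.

With exactly 1 open, each market uses its cheapest among the chosen.
{A}: Upton→A 4·20=80, York→A 8·16=128, Dover→A 7·8=56, Farrow→A 13·7=91, Elton→A 2·22=44, Brent→A 2·23=46, Sutton→A 5·11=55, Ashby→A 5·7=35. Service cost 535.
{B}: service cost 630
{D}: service cost 938
Among all 5 size-1 choices, {A} is lowest.

Choose A only; total service cost 535.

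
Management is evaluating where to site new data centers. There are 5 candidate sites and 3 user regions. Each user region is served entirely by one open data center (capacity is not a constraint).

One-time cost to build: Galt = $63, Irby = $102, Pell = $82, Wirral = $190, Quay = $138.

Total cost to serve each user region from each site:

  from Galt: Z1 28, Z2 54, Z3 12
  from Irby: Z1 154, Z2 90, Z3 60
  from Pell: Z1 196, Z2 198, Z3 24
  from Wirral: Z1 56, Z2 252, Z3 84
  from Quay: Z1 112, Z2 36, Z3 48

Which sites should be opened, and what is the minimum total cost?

For any fixed open set, each user region goes to its cheapest open site; total = fixed + service.
{Galt}: Z1→Galt 28, Z2→Galt 54, Z3→Galt 12. Service 94; fixed 63; total 157.
{Galt, Pell}: Z1→Galt 28, Z2→Galt 54, Z3→Galt 12. Service 94; fixed 145; total 239.
{Galt, Irby}: service 94 + fixed 165 = 259
{Galt, Irby, Pell, Wirral, Quay}: service 76 + fixed 575 = 651
No other subset beats 157.

Open Galt only; minimum total cost 157.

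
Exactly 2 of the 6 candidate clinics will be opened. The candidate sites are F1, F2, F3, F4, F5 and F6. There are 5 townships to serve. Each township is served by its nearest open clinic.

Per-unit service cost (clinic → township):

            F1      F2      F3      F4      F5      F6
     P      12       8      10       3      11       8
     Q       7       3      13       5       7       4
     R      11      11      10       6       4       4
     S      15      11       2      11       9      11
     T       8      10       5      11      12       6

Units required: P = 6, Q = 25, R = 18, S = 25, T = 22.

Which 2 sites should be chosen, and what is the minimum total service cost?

Choose F3 and F6; total service cost 380.

With exactly 2 open, each township uses its cheapest among the chosen.
{F3, F6}: P→F6 8·6=48, Q→F6 4·25=100, R→F6 4·18=72, S→F3 2·25=50, T→F3 5·22=110. Service cost 380.
{F3, F4}: service cost 411
{F2, F3}: service cost 463
Among all 15 size-2 choices, {F3, F6} is lowest.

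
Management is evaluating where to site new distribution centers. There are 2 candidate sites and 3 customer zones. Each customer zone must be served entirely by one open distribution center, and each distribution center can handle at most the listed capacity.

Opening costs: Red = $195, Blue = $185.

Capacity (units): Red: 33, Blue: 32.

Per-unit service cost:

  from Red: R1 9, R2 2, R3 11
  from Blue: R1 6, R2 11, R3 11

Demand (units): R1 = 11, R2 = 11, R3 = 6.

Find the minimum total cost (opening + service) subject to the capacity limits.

Minimum total cost: 382

Open {Red}: R1→Red 9·11=99, R2→Red 2·11=22, R3→Red 11·6=66.
Loads: Red carries 28/33. Service 187; fixed 195; total 382.
Next best feasible plan costs 438.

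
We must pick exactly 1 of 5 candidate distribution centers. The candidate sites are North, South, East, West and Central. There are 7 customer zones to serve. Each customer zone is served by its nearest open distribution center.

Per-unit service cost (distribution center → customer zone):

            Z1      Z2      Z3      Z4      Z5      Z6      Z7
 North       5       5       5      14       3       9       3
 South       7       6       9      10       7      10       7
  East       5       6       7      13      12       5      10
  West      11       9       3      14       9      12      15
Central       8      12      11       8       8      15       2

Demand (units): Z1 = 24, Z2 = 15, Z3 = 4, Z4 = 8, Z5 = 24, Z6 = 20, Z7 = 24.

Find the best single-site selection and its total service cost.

Choose North only; total service cost 651.

With exactly 1 open, each customer zone uses its cheapest among the chosen.
{North}: Z1→North 5·24=120, Z2→North 5·15=75, Z3→North 5·4=20, Z4→North 14·8=112, Z5→North 3·24=72, Z6→North 9·20=180, Z7→North 3·24=72. Service cost 651.
{South}: service cost 910
{East}: service cost 970
Among all 5 size-1 choices, {North} is lowest.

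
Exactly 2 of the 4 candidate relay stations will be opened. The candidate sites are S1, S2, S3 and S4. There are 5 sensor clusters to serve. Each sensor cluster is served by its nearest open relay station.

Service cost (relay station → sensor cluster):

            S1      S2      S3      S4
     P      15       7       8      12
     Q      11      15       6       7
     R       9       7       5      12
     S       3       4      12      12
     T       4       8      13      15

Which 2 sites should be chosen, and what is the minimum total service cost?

Choose S1 and S3; total service cost 26.

With exactly 2 open, each sensor cluster uses its cheapest among the chosen.
{S1, S3}: P→S3 8, Q→S3 6, R→S3 5, S→S1 3, T→S1 4. Service cost 26.
{S2, S3}: service cost 30
{S1, S2}: service cost 32
Among all 6 size-2 choices, {S1, S3} is lowest.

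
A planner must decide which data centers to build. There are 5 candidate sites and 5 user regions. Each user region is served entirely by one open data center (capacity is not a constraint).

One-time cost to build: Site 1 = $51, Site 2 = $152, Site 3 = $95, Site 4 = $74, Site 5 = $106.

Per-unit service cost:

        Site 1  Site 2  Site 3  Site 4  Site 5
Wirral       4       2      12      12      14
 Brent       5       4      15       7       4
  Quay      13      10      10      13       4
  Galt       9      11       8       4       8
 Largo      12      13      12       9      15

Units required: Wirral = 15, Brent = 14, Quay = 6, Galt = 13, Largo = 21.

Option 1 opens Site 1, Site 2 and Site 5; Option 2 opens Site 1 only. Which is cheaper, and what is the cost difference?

Option 2 is cheaper by 147.

Option 1: {Site 1, Site 2, Site 5}: Wirral→Site 2 2·15=30, Brent→Site 2 4·14=56, Quay→Site 5 4·6=24, Galt→Site 5 8·13=104, Largo→Site 1 12·21=252. Service 466; fixed 309; total 775.
Option 2: {Site 1}: Wirral→Site 1 4·15=60, Brent→Site 1 5·14=70, Quay→Site 1 13·6=78, Galt→Site 1 9·13=117, Largo→Site 1 12·21=252. Service 577; fixed 51; total 628.
Difference: |775 − 628| = 147.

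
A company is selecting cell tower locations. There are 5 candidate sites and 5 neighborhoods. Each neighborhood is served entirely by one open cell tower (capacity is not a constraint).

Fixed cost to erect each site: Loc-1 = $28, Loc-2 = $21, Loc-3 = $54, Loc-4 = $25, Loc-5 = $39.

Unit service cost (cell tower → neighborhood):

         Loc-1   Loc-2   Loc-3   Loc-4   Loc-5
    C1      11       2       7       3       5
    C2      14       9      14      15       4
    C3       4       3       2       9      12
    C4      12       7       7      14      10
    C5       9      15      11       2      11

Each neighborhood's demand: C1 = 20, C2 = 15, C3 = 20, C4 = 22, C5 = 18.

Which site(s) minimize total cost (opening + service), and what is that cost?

Open Loc-2, Loc-4 and Loc-5; minimum total cost 435.

For any fixed open set, each neighborhood goes to its cheapest open site; total = fixed + service.
{Loc-2, Loc-4, Loc-5}: C1→Loc-2 2·20=40, C2→Loc-5 4·15=60, C3→Loc-2 3·20=60, C4→Loc-2 7·22=154, C5→Loc-4 2·18=36. Service 350; fixed 85; total 435.
{Loc-1, Loc-2, Loc-4, Loc-5}: service 350 + fixed 113 = 463
{Loc-3, Loc-4, Loc-5}: C1→Loc-4 3·20=60, C2→Loc-5 4·15=60, C3→Loc-3 2·20=40, C4→Loc-3 7·22=154, C5→Loc-4 2·18=36. Service 350; fixed 118; total 468.
{Loc-1, Loc-2, Loc-3, Loc-4, Loc-5}: C1→Loc-2 2·20=40, C2→Loc-5 4·15=60, C3→Loc-3 2·20=40, C4→Loc-2 7·22=154, C5→Loc-4 2·18=36. Service 330; fixed 167; total 497.
No other subset beats 435.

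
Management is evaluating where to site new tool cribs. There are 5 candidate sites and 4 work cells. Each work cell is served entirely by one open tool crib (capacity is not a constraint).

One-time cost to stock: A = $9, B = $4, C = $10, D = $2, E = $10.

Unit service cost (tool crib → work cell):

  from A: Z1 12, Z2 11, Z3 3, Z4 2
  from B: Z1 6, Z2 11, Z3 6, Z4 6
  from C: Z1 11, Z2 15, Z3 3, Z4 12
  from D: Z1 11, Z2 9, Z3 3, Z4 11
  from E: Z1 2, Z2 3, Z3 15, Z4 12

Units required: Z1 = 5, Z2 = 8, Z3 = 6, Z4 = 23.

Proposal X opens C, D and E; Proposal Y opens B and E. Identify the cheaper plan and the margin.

Proposal Y is cheaper by 105.

Proposal X: {C, D, E}: Z1→E 2·5=10, Z2→E 3·8=24, Z3→C 3·6=18, Z4→D 11·23=253. Service 305; fixed 22; total 327.
Proposal Y: {B, E}: Z1→E 2·5=10, Z2→E 3·8=24, Z3→B 6·6=36, Z4→B 6·23=138. Service 208; fixed 14; total 222.
Difference: |327 − 222| = 105.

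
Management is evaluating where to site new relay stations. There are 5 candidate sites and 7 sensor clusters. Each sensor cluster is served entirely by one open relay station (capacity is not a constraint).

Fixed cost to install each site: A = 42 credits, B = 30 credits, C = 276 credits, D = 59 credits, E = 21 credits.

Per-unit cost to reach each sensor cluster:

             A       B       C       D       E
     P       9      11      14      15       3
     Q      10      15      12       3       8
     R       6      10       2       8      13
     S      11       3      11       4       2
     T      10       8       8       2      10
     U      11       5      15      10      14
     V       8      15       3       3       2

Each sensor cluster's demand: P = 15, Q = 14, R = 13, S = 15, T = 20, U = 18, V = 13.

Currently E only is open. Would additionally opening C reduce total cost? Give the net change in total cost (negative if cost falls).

No — net change +93 (cost rises by 93).

Current service cost with {E}: 834.
Adding C: each sensor cluster re-picks its cheapest; new service cost 651, saving 183.
Extra fixed cost: 276. Net change = 276 − 183 = 93.
(Totals: 855 → 948.)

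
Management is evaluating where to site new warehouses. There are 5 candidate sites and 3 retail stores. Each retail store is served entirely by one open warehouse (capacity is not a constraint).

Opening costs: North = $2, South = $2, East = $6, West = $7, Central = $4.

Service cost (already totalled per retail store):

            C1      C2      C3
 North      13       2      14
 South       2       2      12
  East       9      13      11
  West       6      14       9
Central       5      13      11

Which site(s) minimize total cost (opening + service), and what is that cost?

For any fixed open set, each retail store goes to its cheapest open site; total = fixed + service.
{South}: C1→South 2, C2→South 2, C3→South 12. Service 16; fixed 2; total 18.
{North, South}: service 16 + fixed 4 = 20
{South, Central}: service 15 + fixed 6 = 21
{North, South, East, West, Central}: service 13 + fixed 21 = 34
No other subset beats 18.

Open South only; minimum total cost 18.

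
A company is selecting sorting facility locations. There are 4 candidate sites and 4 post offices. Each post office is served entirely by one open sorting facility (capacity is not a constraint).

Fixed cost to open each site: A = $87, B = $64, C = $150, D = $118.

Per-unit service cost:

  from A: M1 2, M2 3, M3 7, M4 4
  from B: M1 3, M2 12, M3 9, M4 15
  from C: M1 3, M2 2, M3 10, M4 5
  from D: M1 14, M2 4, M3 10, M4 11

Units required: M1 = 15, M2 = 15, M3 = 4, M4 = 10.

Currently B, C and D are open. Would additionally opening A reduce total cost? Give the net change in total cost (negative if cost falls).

No — net change +54 (cost rises by 54).

Current service cost with {B, C, D}: 161.
Adding A: each post office re-picks its cheapest; new service cost 128, saving 33.
Extra fixed cost: 87. Net change = 87 − 33 = 54.
(Totals: 493 → 547.)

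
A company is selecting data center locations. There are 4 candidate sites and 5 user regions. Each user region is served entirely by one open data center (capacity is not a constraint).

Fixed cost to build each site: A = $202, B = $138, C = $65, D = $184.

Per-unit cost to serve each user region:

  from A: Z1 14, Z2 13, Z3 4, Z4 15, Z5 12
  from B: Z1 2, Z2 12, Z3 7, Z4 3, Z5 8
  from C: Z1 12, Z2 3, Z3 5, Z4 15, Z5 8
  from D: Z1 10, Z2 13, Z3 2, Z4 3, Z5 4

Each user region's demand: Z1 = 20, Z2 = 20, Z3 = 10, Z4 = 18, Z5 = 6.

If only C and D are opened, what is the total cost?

Total cost: 607

Each user region is assigned to its cheapest site among the open ones.
{C, D}: Z1→D 10·20=200, Z2→C 3·20=60, Z3→D 2·10=20, Z4→D 3·18=54, Z5→D 4·6=24. Service 358; fixed 249; total 607.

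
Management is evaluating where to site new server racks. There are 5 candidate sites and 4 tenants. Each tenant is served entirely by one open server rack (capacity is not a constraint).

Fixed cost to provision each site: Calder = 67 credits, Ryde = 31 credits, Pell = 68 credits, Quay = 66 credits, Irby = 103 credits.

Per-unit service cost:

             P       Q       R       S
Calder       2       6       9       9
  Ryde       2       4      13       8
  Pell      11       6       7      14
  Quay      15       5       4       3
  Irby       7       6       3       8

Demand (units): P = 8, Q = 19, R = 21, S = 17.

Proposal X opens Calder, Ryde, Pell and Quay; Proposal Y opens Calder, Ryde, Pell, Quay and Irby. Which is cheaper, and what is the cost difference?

Proposal X is cheaper by 82.

Proposal X: {Calder, Ryde, Pell, Quay}: P→Calder 2·8=16, Q→Ryde 4·19=76, R→Quay 4·21=84, S→Quay 3·17=51. Service 227; fixed 232; total 459.
Proposal Y: {Calder, Ryde, Pell, Quay, Irby}: P→Calder 2·8=16, Q→Ryde 4·19=76, R→Irby 3·21=63, S→Quay 3·17=51. Service 206; fixed 335; total 541.
Difference: |459 − 541| = 82.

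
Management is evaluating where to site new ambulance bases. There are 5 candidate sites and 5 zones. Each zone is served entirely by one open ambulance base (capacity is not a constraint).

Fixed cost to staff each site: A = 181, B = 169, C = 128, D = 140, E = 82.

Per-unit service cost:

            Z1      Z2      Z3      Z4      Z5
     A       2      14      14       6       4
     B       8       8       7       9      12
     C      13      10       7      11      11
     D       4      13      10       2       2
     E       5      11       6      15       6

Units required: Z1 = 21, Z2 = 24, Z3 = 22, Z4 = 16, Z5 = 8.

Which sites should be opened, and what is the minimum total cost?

Open D and E; minimum total cost 750.

For any fixed open set, each zone goes to its cheapest open site; total = fixed + service.
{D, E}: Z1→D 4·21=84, Z2→E 11·24=264, Z3→E 6·22=132, Z4→D 2·16=32, Z5→D 2·8=16. Service 528; fixed 222; total 750.
{B, D}: Z1→D 4·21=84, Z2→B 8·24=192, Z3→B 7·22=154, Z4→D 2·16=32, Z5→D 2·8=16. Service 478; fixed 309; total 787.
{C, D}: service 526 + fixed 268 = 794
{A, B, C, D, E}: service 414 + fixed 700 = 1114
No other subset beats 750.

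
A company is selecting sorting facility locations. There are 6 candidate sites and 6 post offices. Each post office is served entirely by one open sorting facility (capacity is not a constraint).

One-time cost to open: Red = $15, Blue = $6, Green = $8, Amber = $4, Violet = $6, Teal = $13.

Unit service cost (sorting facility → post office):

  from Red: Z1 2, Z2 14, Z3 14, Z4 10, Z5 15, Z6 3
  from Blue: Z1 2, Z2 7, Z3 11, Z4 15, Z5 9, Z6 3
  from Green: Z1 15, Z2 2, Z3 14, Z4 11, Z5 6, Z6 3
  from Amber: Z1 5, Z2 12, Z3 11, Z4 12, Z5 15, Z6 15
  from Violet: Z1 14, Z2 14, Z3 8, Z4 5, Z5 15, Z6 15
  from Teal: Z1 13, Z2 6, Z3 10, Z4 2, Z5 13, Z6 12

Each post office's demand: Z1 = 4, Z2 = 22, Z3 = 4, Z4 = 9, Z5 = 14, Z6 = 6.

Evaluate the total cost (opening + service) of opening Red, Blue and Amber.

Each post office is assigned to its cheapest site among the open ones.
{Red, Blue, Amber}: Z1→Red 2·4=8, Z2→Blue 7·22=154, Z3→Blue 11·4=44, Z4→Red 10·9=90, Z5→Blue 9·14=126, Z6→Red 3·6=18. Service 440; fixed 25; total 465.

Total cost: 465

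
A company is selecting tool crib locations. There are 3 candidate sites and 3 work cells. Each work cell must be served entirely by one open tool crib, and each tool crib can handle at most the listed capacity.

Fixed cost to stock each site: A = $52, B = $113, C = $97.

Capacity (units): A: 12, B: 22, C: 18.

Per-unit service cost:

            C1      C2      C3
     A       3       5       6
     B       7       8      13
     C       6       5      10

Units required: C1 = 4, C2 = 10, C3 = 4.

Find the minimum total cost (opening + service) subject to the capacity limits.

Open {C}: C1→C 6·4=24, C2→C 5·10=50, C3→C 10·4=40.
Loads: C carries 18/18. Service 114; fixed 97; total 211.
Next best feasible plan costs 235.

Minimum total cost: 211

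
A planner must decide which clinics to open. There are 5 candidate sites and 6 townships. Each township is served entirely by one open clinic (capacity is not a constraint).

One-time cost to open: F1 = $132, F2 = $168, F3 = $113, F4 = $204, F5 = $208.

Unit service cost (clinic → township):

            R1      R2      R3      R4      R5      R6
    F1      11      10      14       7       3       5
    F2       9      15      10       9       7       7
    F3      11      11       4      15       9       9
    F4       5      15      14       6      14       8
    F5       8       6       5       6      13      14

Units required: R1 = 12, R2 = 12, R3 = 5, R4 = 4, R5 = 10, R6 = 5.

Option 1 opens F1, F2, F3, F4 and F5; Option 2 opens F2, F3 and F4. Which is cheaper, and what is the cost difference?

Option 1: {F1, F2, F3, F4, F5}: R1→F4 5·12=60, R2→F5 6·12=72, R3→F3 4·5=20, R4→F4 6·4=24, R5→F1 3·10=30, R6→F1 5·5=25. Service 231; fixed 825; total 1056.
Option 2: {F2, F3, F4}: R1→F4 5·12=60, R2→F3 11·12=132, R3→F3 4·5=20, R4→F4 6·4=24, R5→F2 7·10=70, R6→F2 7·5=35. Service 341; fixed 485; total 826.
Difference: |1056 − 826| = 230.

Option 2 is cheaper by 230.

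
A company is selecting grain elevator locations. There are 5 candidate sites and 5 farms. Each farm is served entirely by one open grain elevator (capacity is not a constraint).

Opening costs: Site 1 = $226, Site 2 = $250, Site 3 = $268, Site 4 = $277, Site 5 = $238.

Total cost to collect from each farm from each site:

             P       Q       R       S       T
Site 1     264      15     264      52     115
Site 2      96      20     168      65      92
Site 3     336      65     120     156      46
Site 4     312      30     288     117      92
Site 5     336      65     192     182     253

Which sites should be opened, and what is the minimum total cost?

For any fixed open set, each farm goes to its cheapest open site; total = fixed + service.
{Site 2}: P→Site 2 96, Q→Site 2 20, R→Site 2 168, S→Site 2 65, T→Site 2 92. Service 441; fixed 250; total 691.
{Site 2, Site 3}: P→Site 2 96, Q→Site 2 20, R→Site 3 120, S→Site 2 65, T→Site 3 46. Service 347; fixed 518; total 865.
{Site 1, Site 2}: P→Site 2 96, Q→Site 1 15, R→Site 2 168, S→Site 1 52, T→Site 2 92. Service 423; fixed 476; total 899.
{Site 1, Site 2, Site 3, Site 4, Site 5}: service 329 + fixed 1259 = 1588
No other subset beats 691.

Open Site 2 only; minimum total cost 691.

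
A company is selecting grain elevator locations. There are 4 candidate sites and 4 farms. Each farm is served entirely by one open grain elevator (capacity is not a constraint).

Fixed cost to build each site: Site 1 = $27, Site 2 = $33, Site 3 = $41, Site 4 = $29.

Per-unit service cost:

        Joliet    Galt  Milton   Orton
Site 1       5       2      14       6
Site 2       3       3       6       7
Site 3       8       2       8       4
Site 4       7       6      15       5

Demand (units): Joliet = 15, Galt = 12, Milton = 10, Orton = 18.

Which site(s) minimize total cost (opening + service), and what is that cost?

For any fixed open set, each farm goes to its cheapest open site; total = fixed + service.
{Site 2, Site 3}: Joliet→Site 2 3·15=45, Galt→Site 3 2·12=24, Milton→Site 2 6·10=60, Orton→Site 3 4·18=72. Service 201; fixed 74; total 275.
{Site 2, Site 4}: service 231 + fixed 62 = 293
{Site 1, Site 2}: Joliet→Site 2 3·15=45, Galt→Site 1 2·12=24, Milton→Site 2 6·10=60, Orton→Site 1 6·18=108. Service 237; fixed 60; total 297.
{Site 1, Site 2, Site 3, Site 4}: service 201 + fixed 130 = 331
(All 15 nonempty subsets were checked; Site 2 and Site 3 is lowest.)

Open Site 2 and Site 3; minimum total cost 275.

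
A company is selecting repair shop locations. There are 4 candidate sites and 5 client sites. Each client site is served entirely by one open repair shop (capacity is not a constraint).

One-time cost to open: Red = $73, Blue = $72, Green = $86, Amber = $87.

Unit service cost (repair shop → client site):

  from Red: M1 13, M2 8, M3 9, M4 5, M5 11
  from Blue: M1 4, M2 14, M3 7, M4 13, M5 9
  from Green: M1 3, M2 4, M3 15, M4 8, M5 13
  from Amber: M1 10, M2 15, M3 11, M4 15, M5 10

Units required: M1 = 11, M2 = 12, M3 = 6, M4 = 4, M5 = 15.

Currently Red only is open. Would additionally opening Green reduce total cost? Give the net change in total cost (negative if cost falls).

Yes — net change −72 (cost falls by 72).

Current service cost with {Red}: 478.
Adding Green: each client site re-picks its cheapest; new service cost 320, saving 158.
Extra fixed cost: 86. Net change = 86 − 158 = -72.
(Totals: 551 → 479.)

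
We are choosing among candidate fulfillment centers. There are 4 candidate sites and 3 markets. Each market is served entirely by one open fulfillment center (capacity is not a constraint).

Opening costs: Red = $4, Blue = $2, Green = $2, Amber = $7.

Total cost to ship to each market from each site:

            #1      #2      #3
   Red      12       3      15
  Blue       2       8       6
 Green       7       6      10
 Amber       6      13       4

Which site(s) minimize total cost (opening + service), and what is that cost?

Open Red and Blue; minimum total cost 17.

For any fixed open set, each market goes to its cheapest open site; total = fixed + service.
{Red, Blue}: #1→Blue 2, #2→Red 3, #3→Blue 6. Service 11; fixed 6; total 17.
{Blue}: service 16 + fixed 2 = 18
{Blue, Green}: #1→Blue 2, #2→Green 6, #3→Blue 6. Service 14; fixed 4; total 18.
{Red, Blue, Green, Amber}: service 9 + fixed 15 = 24
(All 15 nonempty subsets were checked; Red and Blue is lowest.)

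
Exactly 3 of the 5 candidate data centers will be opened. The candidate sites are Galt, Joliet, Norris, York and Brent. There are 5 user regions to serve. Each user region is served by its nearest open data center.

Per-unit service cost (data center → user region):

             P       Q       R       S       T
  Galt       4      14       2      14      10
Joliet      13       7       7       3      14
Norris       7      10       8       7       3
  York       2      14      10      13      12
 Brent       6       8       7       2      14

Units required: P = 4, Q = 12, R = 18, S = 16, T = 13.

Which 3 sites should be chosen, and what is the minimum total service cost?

With exactly 3 open, each user region uses its cheapest among the chosen.
{Galt, Norris, Brent}: P→Galt 4·4=16, Q→Brent 8·12=96, R→Galt 2·18=36, S→Brent 2·16=32, T→Norris 3·13=39. Service cost 219.
{Galt, Joliet, Norris}: service cost 223
{Galt, Joliet, Brent}: service cost 298
Among all 10 size-3 choices, {Galt, Norris, Brent} is lowest.

Choose Galt, Norris and Brent; total service cost 219.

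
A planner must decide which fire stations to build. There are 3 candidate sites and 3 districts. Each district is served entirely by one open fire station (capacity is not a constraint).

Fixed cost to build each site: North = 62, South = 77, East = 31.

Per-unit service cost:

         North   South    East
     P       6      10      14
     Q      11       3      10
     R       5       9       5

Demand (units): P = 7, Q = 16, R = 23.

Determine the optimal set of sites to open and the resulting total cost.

For any fixed open set, each district goes to its cheapest open site; total = fixed + service.
{South, East}: P→South 10·7=70, Q→South 3·16=48, R→East 5·23=115. Service 233; fixed 108; total 341.
{North, South}: P→North 6·7=42, Q→South 3·16=48, R→North 5·23=115. Service 205; fixed 139; total 344.
{North, South, East}: service 205 + fixed 170 = 375
{East}: service 373 + fixed 31 = 404
(All 7 nonempty subsets were checked; South and East is lowest.)

Open South and East; minimum total cost 341.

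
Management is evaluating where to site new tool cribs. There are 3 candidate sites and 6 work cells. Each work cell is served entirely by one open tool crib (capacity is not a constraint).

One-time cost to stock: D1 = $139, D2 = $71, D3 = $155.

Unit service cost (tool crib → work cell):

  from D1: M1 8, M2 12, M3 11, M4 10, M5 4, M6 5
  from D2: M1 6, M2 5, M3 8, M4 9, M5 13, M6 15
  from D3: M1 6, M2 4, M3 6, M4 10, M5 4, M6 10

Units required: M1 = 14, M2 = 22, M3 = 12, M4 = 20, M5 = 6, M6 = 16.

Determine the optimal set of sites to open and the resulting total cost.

For any fixed open set, each work cell goes to its cheapest open site; total = fixed + service.
{D3}: M1→D3 6·14=84, M2→D3 4·22=88, M3→D3 6·12=72, M4→D3 10·20=200, M5→D3 4·6=24, M6→D3 10·16=160. Service 628; fixed 155; total 783.
{D1, D2}: service 574 + fixed 210 = 784
{D2, D3}: M1→D2 6·14=84, M2→D3 4·22=88, M3→D3 6·12=72, M4→D2 9·20=180, M5→D3 4·6=24, M6→D3 10·16=160. Service 608; fixed 226; total 834.
{D1, D2, D3}: M1→D2 6·14=84, M2→D3 4·22=88, M3→D3 6·12=72, M4→D2 9·20=180, M5→D1 4·6=24, M6→D1 5·16=80. Service 528; fixed 365; total 893.
No other subset beats 783.

Open D3 only; minimum total cost 783.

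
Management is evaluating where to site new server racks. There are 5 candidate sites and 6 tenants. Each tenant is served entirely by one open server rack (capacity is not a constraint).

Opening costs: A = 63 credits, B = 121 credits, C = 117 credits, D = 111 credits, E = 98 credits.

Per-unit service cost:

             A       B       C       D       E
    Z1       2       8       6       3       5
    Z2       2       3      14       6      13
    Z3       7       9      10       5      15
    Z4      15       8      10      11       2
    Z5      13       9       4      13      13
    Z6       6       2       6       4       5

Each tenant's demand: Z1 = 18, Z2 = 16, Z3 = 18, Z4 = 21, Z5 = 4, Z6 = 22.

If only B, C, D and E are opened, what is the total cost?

Total cost: 741

Each tenant is assigned to its cheapest site among the open ones.
{B, C, D, E}: Z1→D 3·18=54, Z2→B 3·16=48, Z3→D 5·18=90, Z4→E 2·21=42, Z5→C 4·4=16, Z6→B 2·22=44. Service 294; fixed 447; total 741.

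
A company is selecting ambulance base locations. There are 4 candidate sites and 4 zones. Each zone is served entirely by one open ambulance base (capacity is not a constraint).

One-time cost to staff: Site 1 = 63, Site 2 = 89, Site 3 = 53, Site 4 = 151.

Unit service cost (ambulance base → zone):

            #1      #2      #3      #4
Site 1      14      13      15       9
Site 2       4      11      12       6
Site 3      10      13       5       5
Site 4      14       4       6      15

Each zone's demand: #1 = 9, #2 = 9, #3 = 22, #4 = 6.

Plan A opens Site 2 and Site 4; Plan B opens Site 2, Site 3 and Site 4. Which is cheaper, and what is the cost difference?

Plan A is cheaper by 25.

Plan A: {Site 2, Site 4}: #1→Site 2 4·9=36, #2→Site 4 4·9=36, #3→Site 4 6·22=132, #4→Site 2 6·6=36. Service 240; fixed 240; total 480.
Plan B: {Site 2, Site 3, Site 4}: #1→Site 2 4·9=36, #2→Site 4 4·9=36, #3→Site 3 5·22=110, #4→Site 3 5·6=30. Service 212; fixed 293; total 505.
Difference: |480 − 505| = 25.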